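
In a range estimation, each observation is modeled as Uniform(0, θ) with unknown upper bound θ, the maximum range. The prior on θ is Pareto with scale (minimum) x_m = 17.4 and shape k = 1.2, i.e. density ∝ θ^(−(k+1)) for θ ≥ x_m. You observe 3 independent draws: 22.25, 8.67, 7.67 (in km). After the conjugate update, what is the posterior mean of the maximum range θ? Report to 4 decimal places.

A Pareto(scale x_m, shape k) prior on the upper bound θ of Uniform(0, θ) is conjugate: posterior is Pareto(max(x_m, max xᵢ), k + n).
Sample maximum = 22.25; prior scale x_m = 17.4 → posterior scale = max = 22.25.
Posterior shape = 1.2 + 3 = 4.2.
E[θ|data] = k·x_m/(k−1) = 4.2·22.25/3.2 = 29.2031.

29.2031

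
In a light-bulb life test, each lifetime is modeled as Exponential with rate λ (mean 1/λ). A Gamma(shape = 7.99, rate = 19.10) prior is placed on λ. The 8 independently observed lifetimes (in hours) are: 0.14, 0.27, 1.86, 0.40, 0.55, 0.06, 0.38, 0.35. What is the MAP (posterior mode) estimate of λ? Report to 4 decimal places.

0.6486

With a Gamma(shape α, rate β) prior on the exponential rate λ, the posterior after n observations with total T = Σxᵢ is Gamma(α+n, β+T).
Sum of observations T = 4.01 hours; n = 8.
Posterior: Gamma(7.99+8, 19.10+4.01) = Gamma(15.99, 23.11).
Mode = (α−1)/β = 0.6486.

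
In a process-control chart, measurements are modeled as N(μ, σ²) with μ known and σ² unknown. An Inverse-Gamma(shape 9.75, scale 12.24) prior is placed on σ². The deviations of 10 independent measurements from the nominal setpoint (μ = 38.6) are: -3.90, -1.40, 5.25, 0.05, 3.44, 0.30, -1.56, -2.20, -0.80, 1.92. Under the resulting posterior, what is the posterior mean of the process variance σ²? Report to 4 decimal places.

With known mean μ and an Inverse-Gamma(α, β) prior on σ², the Normal likelihood is conjugate: posterior is Inv-Gamma(α + n/2, β + Σ(xᵢ−μ)²/2).
Σ(xᵢ−μ)² = (-3.90)² + (-1.40)² + (5.25)² + (0.05)² + (3.44)² + (0.30)² + (-1.56)² + (-2.20)² + (-0.80)² + (1.92)² = 68.2586.
Posterior: Inv-Gamma(9.75 + 10/2, 12.24 + 68.2586/2) = Inv-Gamma(14.75, 46.36930).
E[σ²|data] = β/(α−1) = 46.36930/13.75 = 3.3723.

3.3723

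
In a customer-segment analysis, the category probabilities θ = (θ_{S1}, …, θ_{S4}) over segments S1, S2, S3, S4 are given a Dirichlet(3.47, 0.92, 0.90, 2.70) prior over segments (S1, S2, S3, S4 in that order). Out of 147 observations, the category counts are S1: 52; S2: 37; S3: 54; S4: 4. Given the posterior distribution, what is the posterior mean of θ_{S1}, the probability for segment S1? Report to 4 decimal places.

0.3579

The Dirichlet prior is conjugate to the Multinomial likelihood: each posterior αⱼ = prior αⱼ + observed count nⱼ.
Posterior concentration: (55.47, 37.92, 54.90, 6.70), total = 154.99.
E[θ_{S1}|data] = α_{S1}/Σα = 55.47/154.99 = 0.3579.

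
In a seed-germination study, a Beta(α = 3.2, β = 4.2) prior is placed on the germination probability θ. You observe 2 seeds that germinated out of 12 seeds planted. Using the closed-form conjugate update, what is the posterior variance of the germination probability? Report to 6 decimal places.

0.009617

The Beta prior is conjugate to a Binomial/Bernoulli likelihood; the update adds successes to α and failures to β.
Posterior: Beta(α+k, β+n−k) = Beta(3.2+2, 4.2+10) = Beta(5.2, 14.2).
Var = αβ/((α+β)²(α+β+1)) = 5.2·14.2/(19.4²·20.4) = 0.009617.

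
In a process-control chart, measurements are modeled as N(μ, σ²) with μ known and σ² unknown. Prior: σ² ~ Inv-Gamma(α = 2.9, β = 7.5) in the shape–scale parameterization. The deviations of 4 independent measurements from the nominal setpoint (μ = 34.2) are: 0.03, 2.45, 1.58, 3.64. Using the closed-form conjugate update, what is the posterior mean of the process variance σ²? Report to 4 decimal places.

4.7115

With known mean μ and an Inverse-Gamma(α, β) prior on σ², the Normal likelihood is conjugate: posterior is Inv-Gamma(α + n/2, β + Σ(xᵢ−μ)²/2).
Σ(xᵢ−μ)² = (0.03)² + (2.45)² + (1.58)² + (3.64)² = 21.7494.
Posterior: Inv-Gamma(2.9 + 4/2, 7.5 + 21.7494/2) = Inv-Gamma(4.90, 18.37470).
E[σ²|data] = β/(α−1) = 18.37470/3.90 = 4.7115.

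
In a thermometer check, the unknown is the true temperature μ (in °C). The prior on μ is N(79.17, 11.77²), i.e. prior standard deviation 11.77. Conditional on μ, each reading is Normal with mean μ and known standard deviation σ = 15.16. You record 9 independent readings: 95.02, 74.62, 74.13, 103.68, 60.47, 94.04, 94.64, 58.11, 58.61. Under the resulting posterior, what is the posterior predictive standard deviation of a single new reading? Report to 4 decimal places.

For Normal data with known variance σ², a Normal(μ₀, σ₀²) prior on μ is conjugate. Posterior precision = 1/σ₀² + n/σ²; posterior mean is the precision-weighted average of μ₀ and x̄.
σ₀² = 11.77² = 138.5329, σ² = 15.16² = 229.8256; σ² + n·σ₀² = 229.8256 + 9·138.5329 = 1476.6217.
Posterior precision = 1/σ₀² + n/σ² = 1/138.5329 + 9/229.8256 = (σ² + n·σ₀²)/(σ₀²σ²) = 1476.6217/(138.5329·229.8256); posterior variance σₙ² = σ₀²σ²/(σ² + n·σ₀²) = 138.5329·229.8256/1476.6217 = 21.561654.
Predictive variance for one new observation = σₙ² + σ² = 138.5329·229.8256/1476.6217 + 229.8256 = σ²·(σ₀² + 1476.6217)/1476.6217 = 229.8256·1615.1546/1476.6217 = 251.387254; SD = √(229.8256·1615.1546/1476.6217) = 15.8552.

15.8552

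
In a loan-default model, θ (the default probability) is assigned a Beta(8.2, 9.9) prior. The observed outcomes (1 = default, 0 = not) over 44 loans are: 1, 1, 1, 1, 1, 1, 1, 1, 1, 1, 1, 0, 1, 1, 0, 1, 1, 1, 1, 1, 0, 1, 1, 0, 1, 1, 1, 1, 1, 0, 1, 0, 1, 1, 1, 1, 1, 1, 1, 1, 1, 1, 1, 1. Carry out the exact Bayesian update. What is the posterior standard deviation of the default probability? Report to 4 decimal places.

The Beta prior is conjugate to a Binomial/Bernoulli likelihood; the update adds successes to α and failures to β.
Posterior: Beta(α+k, β+n−k) = Beta(8.2+38, 9.9+6) = Beta(46.2, 15.9).
Var = αβ/((α+β)²(α+β+1)) = 46.2·15.9/(62.1²·63.1) = 0.00301875; SD = √0.00301875 = 0.0549.

0.0549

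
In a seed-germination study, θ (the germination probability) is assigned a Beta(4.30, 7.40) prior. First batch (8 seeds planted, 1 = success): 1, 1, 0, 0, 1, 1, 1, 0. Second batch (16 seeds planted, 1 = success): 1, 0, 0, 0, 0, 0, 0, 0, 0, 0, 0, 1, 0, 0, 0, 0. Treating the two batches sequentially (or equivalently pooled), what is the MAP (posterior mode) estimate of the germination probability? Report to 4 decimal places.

0.3056

The Beta prior is conjugate to a Binomial/Bernoulli likelihood; the update adds successes to α and failures to β.
After batch 1: Beta(4.30+5, 7.40+3) = Beta(9.30, 10.40).
After batch 2: Beta(9.30+2, 10.40+14) = Beta(11.30, 24.40).
Mode of Beta(a,b) for a,b>1 is (a−1)/(a+b−2) = 10.30/33.70 = 0.3056.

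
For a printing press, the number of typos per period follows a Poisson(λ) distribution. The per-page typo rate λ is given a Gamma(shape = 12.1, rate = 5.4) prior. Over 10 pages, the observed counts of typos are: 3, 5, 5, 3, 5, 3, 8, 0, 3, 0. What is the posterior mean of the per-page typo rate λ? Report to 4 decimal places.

3.0584

With a Gamma(shape α, rate β) prior, the Poisson likelihood is conjugate: the posterior is Gamma(α + ΣXᵢ, β + n).
Sum of counts S = 35 over n = 10 pages.
Posterior: Gamma(α+S, β+n) = Gamma(12.1+35, 5.4+10) = Gamma(47.1, 15.4).
Posterior mean = α/β = 47.1/15.4 = 3.0584.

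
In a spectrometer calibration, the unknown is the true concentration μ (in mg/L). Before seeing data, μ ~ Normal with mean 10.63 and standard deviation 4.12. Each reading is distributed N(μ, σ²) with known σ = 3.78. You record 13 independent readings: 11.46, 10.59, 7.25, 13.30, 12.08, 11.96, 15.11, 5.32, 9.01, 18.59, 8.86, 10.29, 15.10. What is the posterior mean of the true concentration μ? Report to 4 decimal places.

11.4052

For Normal data with known variance σ², a Normal(μ₀, σ₀²) prior on μ is conjugate. Posterior precision = 1/σ₀² + n/σ²; posterior mean is the precision-weighted average of μ₀ and x̄.
Σxᵢ = 11.46 + 10.59 + 7.25 + 13.30 + 12.08 + 11.96 + 15.11 + 5.32 + 9.01 + 18.59 + 8.86 + 10.29 + 15.10 = 148.92, so n·x̄ = 148.92.
σ₀² = 4.12² = 16.9744, σ² = 3.78² = 14.2884; σ² + n·σ₀² = 14.2884 + 13·16.9744 = 234.9556.
Posterior mean = (μ₀/σ₀² + n·x̄/σ²)/(1/σ₀² + n/σ²) = (σ²·μ₀ + σ₀²·n·x̄)/(σ² + n·σ₀²) = (14.2884·10.63 + 16.9744·148.92)/234.9556 = 2679.71334/234.9556 = 11.4052.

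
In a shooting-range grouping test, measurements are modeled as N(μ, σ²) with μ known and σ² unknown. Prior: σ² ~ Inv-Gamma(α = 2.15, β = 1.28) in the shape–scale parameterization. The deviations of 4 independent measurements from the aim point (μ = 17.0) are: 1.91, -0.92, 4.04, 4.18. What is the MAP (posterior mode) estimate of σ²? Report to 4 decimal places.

With known mean μ and an Inverse-Gamma(α, β) prior on σ², the Normal likelihood is conjugate: posterior is Inv-Gamma(α + n/2, β + Σ(xᵢ−μ)²/2).
Σ(xᵢ−μ)² = (1.91)² + (-0.92)² + (4.04)² + (4.18)² = 38.2885.
Posterior: Inv-Gamma(2.15 + 4/2, 1.28 + 38.2885/2) = Inv-Gamma(4.15, 20.42425).
Mode = β/(α+1) = 20.42425/5.15 = 3.9659.

3.9659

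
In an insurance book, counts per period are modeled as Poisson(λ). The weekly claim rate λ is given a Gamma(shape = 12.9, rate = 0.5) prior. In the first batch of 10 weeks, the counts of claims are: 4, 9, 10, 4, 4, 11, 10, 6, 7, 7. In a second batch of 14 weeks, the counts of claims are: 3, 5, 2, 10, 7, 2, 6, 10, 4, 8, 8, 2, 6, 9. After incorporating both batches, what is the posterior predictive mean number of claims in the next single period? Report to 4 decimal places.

With a Gamma(shape α, rate β) prior, the Poisson likelihood is conjugate: the posterior is Gamma(α + ΣXᵢ, β + n).
Batch 1: sum of counts S = 72 over n = 10 weeks.
After batch 1: Gamma(α+S, β+n) = Gamma(12.9+72, 0.5+10) = Gamma(84.9, 10.5).
Batch 2: sum of counts S = 82 over n = 14 weeks.
After batch 2: Gamma(α+S, β+n) = Gamma(84.9+82, 10.5+14) = Gamma(166.9, 24.5).
The predictive distribution for one future period is NegBinom with mean α/β = 6.8122.

6.8122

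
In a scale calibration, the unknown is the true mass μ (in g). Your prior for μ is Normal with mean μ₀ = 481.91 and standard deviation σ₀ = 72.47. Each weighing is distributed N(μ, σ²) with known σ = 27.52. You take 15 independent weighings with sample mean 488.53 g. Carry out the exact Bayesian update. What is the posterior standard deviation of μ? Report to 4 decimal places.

7.0717

For Normal data with known variance σ², a Normal(μ₀, σ₀²) prior on μ is conjugate. Posterior precision = 1/σ₀² + n/σ²; posterior mean is the precision-weighted average of μ₀ and x̄.
σ₀² = 72.47² = 5251.9009, σ² = 27.52² = 757.3504; σ² + n·σ₀² = 757.3504 + 15·5251.9009 = 79535.8639.
Posterior precision = 1/σ₀² + n/σ² = 1/5251.9009 + 15/757.3504 = (σ² + n·σ₀²)/(σ₀²σ²) = 79535.8639/(5251.9009·757.3504); posterior variance σₙ² = σ₀²σ²/(σ² + n·σ₀²) = 5251.9009·757.3504/79535.8639 = 50.009254.
Posterior SD = √σₙ² = √(5251.9009·757.3504/79535.8639) = 7.0717.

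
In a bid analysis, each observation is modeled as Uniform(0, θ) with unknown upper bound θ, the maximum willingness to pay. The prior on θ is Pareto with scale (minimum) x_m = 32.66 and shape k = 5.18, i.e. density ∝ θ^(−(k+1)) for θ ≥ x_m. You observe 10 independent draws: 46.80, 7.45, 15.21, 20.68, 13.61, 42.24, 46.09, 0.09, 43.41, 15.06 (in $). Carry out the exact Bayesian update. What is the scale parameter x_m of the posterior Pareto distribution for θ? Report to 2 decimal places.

A Pareto(scale x_m, shape k) prior on the upper bound θ of Uniform(0, θ) is conjugate: posterior is Pareto(max(x_m, max xᵢ), k + n).
Sample maximum = 46.80; prior scale x_m = 32.66 → posterior scale = max = 46.80.
Posterior shape = 5.18 + 10 = 15.18.
Posterior scale x_m = 46.80.

46.80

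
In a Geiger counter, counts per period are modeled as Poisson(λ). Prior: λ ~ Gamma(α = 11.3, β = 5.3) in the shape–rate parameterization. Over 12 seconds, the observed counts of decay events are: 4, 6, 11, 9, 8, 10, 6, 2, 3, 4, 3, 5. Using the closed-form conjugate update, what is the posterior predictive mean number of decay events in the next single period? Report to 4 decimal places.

With a Gamma(shape α, rate β) prior, the Poisson likelihood is conjugate: the posterior is Gamma(α + ΣXᵢ, β + n).
Sum of counts S = 71 over n = 12 seconds.
Posterior: Gamma(α+S, β+n) = Gamma(11.3+71, 5.3+12) = Gamma(82.3, 17.3).
The predictive distribution for one future period is NegBinom with mean α/β = 4.7572.

4.7572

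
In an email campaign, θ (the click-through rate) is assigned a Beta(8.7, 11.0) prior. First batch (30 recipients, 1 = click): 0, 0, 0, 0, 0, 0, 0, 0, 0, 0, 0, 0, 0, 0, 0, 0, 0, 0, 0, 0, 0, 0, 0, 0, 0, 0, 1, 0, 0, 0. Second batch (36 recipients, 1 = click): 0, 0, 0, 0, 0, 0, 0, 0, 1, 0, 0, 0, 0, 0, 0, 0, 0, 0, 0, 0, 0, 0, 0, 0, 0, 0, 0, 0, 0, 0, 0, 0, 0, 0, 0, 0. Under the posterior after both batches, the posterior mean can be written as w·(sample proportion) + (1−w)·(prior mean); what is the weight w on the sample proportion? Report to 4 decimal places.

The Beta prior is conjugate to a Binomial/Bernoulli likelihood; the update adds successes to α and failures to β.
Total number of recipients: n = 30 + 36 = 66.
Posterior mean = (α₀+k)/(α₀+β₀+n) = [n/(α₀+β₀+n)]·(k/n) + [(α₀+β₀)/(α₀+β₀+n)]·α₀/(α₀+β₀), so only n and the prior enter the weight.
The weight on the data is w = n/(α₀+β₀+n) = 66/(8.7+11.0+66) = 66/85.7 = 0.7701.

0.7701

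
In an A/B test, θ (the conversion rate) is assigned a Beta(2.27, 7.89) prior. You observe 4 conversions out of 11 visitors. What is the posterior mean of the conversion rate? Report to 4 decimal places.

The Beta prior is conjugate to a Binomial/Bernoulli likelihood; the update adds successes to α and failures to β.
Posterior: Beta(α+k, β+n−k) = Beta(2.27+4, 7.89+7) = Beta(6.27, 14.89).
Posterior mean = α/(α+β) = 6.27/21.16 = 0.2963.

0.2963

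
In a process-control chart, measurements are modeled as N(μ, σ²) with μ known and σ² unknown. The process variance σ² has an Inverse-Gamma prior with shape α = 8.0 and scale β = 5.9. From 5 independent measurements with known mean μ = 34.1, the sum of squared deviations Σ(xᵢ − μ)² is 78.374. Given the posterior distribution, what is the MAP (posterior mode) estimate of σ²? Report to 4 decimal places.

With known mean μ and an Inverse-Gamma(α, β) prior on σ², the Normal likelihood is conjugate: posterior is Inv-Gamma(α + n/2, β + Σ(xᵢ−μ)²/2).
Posterior: Inv-Gamma(8.0 + 5/2, 5.9 + 78.374/2) = Inv-Gamma(10.50, 45.0870).
Mode = β/(α+1) = 45.0870/11.50 = 3.9206.

3.9206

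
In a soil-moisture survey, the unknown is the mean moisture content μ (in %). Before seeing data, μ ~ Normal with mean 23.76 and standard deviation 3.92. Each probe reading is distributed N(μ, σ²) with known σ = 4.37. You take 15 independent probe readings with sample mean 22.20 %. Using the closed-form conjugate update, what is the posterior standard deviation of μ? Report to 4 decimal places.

1.0843

For Normal data with known variance σ², a Normal(μ₀, σ₀²) prior on μ is conjugate. Posterior precision = 1/σ₀² + n/σ²; posterior mean is the precision-weighted average of μ₀ and x̄.
σ₀² = 3.92² = 15.3664, σ² = 4.37² = 19.0969; σ² + n·σ₀² = 19.0969 + 15·15.3664 = 249.5929.
Posterior precision = 1/σ₀² + n/σ² = 1/15.3664 + 15/19.0969 = (σ² + n·σ₀²)/(σ₀²σ²) = 249.5929/(15.3664·19.0969); posterior variance σₙ² = σ₀²σ²/(σ² + n·σ₀²) = 15.3664·19.0969/249.5929 = 1.175717.
Posterior SD = √σₙ² = √(15.3664·19.0969/249.5929) = 1.0843.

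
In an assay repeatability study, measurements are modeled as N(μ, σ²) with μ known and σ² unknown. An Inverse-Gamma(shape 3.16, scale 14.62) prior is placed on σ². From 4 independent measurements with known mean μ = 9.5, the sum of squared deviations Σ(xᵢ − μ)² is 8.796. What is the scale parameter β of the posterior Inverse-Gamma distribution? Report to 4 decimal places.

19.0180

With known mean μ and an Inverse-Gamma(α, β) prior on σ², the Normal likelihood is conjugate: posterior is Inv-Gamma(α + n/2, β + Σ(xᵢ−μ)²/2).
Posterior: Inv-Gamma(3.16 + 4/2, 14.62 + 8.796/2) = Inv-Gamma(5.16, 19.0180).
Posterior β = 19.0180.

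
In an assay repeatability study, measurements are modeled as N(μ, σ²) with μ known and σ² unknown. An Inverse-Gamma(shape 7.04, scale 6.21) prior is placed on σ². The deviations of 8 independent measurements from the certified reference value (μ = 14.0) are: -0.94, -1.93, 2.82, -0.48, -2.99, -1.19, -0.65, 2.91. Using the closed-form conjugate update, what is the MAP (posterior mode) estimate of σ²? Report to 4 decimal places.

With known mean μ and an Inverse-Gamma(α, β) prior on σ², the Normal likelihood is conjugate: posterior is Inv-Gamma(α + n/2, β + Σ(xᵢ−μ)²/2).
Σ(xᵢ−μ)² = (-0.94)² + (-1.93)² + (2.82)² + (-0.48)² + (-2.99)² + (-1.19)² + (-0.65)² + (2.91)² = 32.0381.
Posterior: Inv-Gamma(7.04 + 8/2, 6.21 + 32.0381/2) = Inv-Gamma(11.04, 22.22905).
Mode = β/(α+1) = 22.22905/12.04 = 1.8463.

1.8463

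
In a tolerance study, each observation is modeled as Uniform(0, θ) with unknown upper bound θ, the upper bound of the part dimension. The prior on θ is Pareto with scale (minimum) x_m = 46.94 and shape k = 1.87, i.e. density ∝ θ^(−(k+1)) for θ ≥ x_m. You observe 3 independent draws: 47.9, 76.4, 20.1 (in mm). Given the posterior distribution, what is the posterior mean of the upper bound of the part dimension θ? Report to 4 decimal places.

96.1416

A Pareto(scale x_m, shape k) prior on the upper bound θ of Uniform(0, θ) is conjugate: posterior is Pareto(max(x_m, max xᵢ), k + n).
Sample maximum = 76.4; prior scale x_m = 46.94 → posterior scale = max = 76.40.
Posterior shape = 1.87 + 3 = 4.87.
E[θ|data] = k·x_m/(k−1) = 4.87·76.40/3.87 = 96.1416.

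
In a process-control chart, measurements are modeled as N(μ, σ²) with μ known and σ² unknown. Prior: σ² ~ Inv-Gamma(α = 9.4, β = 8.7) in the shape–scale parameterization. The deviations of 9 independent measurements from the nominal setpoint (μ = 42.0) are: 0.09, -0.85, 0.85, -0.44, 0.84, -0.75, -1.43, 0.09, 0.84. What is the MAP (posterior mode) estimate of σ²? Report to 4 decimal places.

With known mean μ and an Inverse-Gamma(α, β) prior on σ², the Normal likelihood is conjugate: posterior is Inv-Gamma(α + n/2, β + Σ(xᵢ−μ)²/2).
Σ(xᵢ−μ)² = (0.09)² + (-0.85)² + (0.85)² + (-0.44)² + (0.84)² + (-0.75)² + (-1.43)² + (0.09)² + (0.84)² = 5.6734.
Posterior: Inv-Gamma(9.4 + 9/2, 8.7 + 5.6734/2) = Inv-Gamma(13.90, 11.53670).
Mode = β/(α+1) = 11.53670/14.90 = 0.7743.

0.7743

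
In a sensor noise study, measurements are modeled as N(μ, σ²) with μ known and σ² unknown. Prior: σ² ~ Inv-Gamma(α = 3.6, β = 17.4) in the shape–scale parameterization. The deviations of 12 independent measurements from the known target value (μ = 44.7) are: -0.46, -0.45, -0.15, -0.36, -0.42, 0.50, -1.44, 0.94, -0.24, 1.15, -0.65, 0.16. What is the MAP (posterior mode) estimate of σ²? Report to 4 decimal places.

With known mean μ and an Inverse-Gamma(α, β) prior on σ², the Normal likelihood is conjugate: posterior is Inv-Gamma(α + n/2, β + Σ(xᵢ−μ)²/2).
Σ(xᵢ−μ)² = (-0.46)² + (-0.45)² + (-0.15)² + (-0.36)² + (-0.42)² + (0.50)² + (-1.44)² + (0.94)² + (-0.24)² + (1.15)² + (-0.65)² + (0.16)² = 5.7780.
Posterior: Inv-Gamma(3.6 + 12/2, 17.4 + 5.7780/2) = Inv-Gamma(9.60, 20.28900).
Mode = β/(α+1) = 20.28900/10.60 = 1.9141.

1.9141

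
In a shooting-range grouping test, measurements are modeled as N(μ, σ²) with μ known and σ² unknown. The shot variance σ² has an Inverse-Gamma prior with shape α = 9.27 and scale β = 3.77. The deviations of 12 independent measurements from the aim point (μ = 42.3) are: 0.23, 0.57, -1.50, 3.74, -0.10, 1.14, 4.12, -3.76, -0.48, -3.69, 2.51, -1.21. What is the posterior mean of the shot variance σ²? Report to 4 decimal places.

With known mean μ and an Inverse-Gamma(α, β) prior on σ², the Normal likelihood is conjugate: posterior is Inv-Gamma(α + n/2, β + Σ(xᵢ−μ)²/2).
Σ(xᵢ−μ)² = (0.23)² + (0.57)² + (-1.50)² + (3.74)² + (-0.10)² + (1.14)² + (4.12)² + (-3.76)² + (-0.48)² + (-3.69)² + (2.51)² + (-1.21)² = 70.6477.
Posterior: Inv-Gamma(9.27 + 12/2, 3.77 + 70.6477/2) = Inv-Gamma(15.27, 39.09385).
E[σ²|data] = β/(α−1) = 39.09385/14.27 = 2.7396.

2.7396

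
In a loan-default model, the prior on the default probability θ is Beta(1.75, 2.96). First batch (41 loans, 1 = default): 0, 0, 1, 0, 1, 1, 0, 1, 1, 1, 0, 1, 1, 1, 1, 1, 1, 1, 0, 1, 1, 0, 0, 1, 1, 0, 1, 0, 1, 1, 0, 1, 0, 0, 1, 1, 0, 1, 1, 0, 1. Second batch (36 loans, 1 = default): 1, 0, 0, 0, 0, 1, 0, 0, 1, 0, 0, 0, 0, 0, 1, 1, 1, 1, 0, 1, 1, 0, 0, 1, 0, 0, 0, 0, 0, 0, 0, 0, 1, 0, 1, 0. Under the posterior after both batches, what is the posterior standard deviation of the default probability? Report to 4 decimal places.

0.0550

The Beta prior is conjugate to a Binomial/Bernoulli likelihood; the update adds successes to α and failures to β.
After batch 1: Beta(1.75+26, 2.96+15) = Beta(27.75, 17.96).
After batch 2: Beta(27.75+12, 17.96+24) = Beta(39.75, 41.96).
Var = αβ/((α+β)²(α+β+1)) = 39.75·41.96/(81.71²·82.71) = 0.00302040; SD = √0.00302040 = 0.0550.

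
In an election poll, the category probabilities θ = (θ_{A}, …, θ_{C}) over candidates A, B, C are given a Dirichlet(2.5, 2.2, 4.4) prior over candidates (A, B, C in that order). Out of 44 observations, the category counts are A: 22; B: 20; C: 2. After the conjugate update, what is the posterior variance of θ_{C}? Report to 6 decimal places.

0.001959

The Dirichlet prior is conjugate to the Multinomial likelihood: each posterior αⱼ = prior αⱼ + observed count nⱼ.
Posterior concentration: (24.5, 22.2, 6.4), total = 53.1.
Var[θ_j] = α_j(Σα−α_j)/((Σα)²(Σα+1)) = 6.4·46.7/(53.1²·54.1) = 0.001959.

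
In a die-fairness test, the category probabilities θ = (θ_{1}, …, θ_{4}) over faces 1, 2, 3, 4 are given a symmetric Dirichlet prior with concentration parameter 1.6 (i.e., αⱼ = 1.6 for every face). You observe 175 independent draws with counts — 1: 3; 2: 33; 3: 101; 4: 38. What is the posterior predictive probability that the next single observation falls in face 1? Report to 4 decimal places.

The Dirichlet prior is conjugate to the Multinomial likelihood: each posterior αⱼ = prior αⱼ + observed count nⱼ.
Posterior concentration: (4.6, 34.6, 102.6, 39.6), total = 181.4.
P(next = 1 | data) = α_{1}/Σα = 0.0254.

0.0254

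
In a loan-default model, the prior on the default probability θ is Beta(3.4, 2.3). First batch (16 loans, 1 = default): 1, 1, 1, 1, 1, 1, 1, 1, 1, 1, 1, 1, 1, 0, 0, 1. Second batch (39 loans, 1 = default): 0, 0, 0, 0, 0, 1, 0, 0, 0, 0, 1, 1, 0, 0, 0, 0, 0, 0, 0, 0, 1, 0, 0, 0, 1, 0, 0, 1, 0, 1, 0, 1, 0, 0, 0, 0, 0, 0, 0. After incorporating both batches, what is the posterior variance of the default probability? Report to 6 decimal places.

0.003944

The Beta prior is conjugate to a Binomial/Bernoulli likelihood; the update adds successes to α and failures to β.
After batch 1: Beta(3.4+14, 2.3+2) = Beta(17.4, 4.3).
After batch 2: Beta(17.4+8, 4.3+31) = Beta(25.4, 35.3).
Var = αβ/((α+β)²(α+β+1)) = 25.4·35.3/(60.7²·61.7) = 0.003944.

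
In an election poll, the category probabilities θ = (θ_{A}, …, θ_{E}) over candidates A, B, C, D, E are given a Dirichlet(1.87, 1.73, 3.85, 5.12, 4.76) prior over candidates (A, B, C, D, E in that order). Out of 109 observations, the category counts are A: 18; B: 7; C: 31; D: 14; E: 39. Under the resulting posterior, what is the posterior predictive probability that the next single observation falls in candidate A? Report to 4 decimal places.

0.1573

The Dirichlet prior is conjugate to the Multinomial likelihood: each posterior αⱼ = prior αⱼ + observed count nⱼ.
Posterior concentration: (19.87, 8.73, 34.85, 19.12, 43.76), total = 126.33.
P(next = A | data) = α_{A}/Σα = 0.1573.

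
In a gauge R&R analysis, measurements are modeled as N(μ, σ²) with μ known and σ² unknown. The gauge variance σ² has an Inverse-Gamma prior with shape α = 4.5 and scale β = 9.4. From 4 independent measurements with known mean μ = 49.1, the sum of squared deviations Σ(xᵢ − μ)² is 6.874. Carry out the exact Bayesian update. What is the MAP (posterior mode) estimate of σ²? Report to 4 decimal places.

With known mean μ and an Inverse-Gamma(α, β) prior on σ², the Normal likelihood is conjugate: posterior is Inv-Gamma(α + n/2, β + Σ(xᵢ−μ)²/2).
Posterior: Inv-Gamma(4.5 + 4/2, 9.4 + 6.874/2) = Inv-Gamma(6.50, 12.8370).
Mode = β/(α+1) = 12.8370/7.50 = 1.7116.

1.7116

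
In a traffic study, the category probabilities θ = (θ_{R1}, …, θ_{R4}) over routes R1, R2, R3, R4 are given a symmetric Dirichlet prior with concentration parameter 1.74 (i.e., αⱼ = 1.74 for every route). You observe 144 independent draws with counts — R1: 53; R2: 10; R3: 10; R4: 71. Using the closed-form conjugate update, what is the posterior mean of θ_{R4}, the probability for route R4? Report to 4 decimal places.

The Dirichlet prior is conjugate to the Multinomial likelihood: each posterior αⱼ = prior αⱼ + observed count nⱼ.
Posterior concentration: (54.74, 11.74, 11.74, 72.74), total = 150.96.
E[θ_{R4}|data] = α_{R4}/Σα = 72.74/150.96 = 0.4818.

0.4818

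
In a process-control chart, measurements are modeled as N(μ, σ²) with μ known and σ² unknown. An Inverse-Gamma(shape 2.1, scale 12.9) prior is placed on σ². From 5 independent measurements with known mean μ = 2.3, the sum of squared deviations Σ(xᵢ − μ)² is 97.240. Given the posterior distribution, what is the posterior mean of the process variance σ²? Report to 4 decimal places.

17.0889

With known mean μ and an Inverse-Gamma(α, β) prior on σ², the Normal likelihood is conjugate: posterior is Inv-Gamma(α + n/2, β + Σ(xᵢ−μ)²/2).
Posterior: Inv-Gamma(2.1 + 5/2, 12.9 + 97.240/2) = Inv-Gamma(4.60, 61.5200).
E[σ²|data] = β/(α−1) = 61.5200/3.60 = 17.0889.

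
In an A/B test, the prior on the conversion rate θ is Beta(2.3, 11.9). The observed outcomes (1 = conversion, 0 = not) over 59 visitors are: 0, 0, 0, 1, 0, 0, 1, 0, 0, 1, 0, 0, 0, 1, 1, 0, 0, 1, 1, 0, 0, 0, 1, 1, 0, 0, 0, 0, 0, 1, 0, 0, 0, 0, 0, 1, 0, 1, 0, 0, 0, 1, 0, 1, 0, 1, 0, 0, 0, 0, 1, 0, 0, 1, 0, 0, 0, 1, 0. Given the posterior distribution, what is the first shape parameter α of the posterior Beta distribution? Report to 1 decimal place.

20.3

The Beta prior is conjugate to a Binomial/Bernoulli likelihood; the update adds successes to α and failures to β.
Posterior: Beta(α+k, β+n−k) = Beta(2.3+18, 11.9+41) = Beta(20.3, 52.9).
Posterior α = 20.3.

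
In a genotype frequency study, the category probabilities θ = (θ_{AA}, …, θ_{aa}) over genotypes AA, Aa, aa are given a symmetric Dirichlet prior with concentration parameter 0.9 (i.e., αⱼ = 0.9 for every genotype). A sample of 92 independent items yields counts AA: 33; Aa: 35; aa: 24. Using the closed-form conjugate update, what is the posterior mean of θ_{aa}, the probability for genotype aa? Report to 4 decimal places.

The Dirichlet prior is conjugate to the Multinomial likelihood: each posterior αⱼ = prior αⱼ + observed count nⱼ.
Posterior concentration: (33.9, 35.9, 24.9), total = 94.7.
E[θ_{aa}|data] = α_{aa}/Σα = 24.9/94.7 = 0.2629.

0.2629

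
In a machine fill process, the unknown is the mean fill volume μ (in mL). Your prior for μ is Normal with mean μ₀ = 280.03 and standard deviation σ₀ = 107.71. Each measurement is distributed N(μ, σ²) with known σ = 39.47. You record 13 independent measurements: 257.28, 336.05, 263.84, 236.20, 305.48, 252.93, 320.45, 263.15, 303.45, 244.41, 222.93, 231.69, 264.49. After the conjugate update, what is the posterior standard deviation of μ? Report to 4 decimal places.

For Normal data with known variance σ², a Normal(μ₀, σ₀²) prior on μ is conjugate. Posterior precision = 1/σ₀² + n/σ²; posterior mean is the precision-weighted average of μ₀ and x̄.
σ₀² = 107.71² = 11601.4441, σ² = 39.47² = 1557.8809; σ² + n·σ₀² = 1557.8809 + 13·11601.4441 = 152376.6542.
Posterior precision = 1/σ₀² + n/σ² = 1/11601.4441 + 13/1557.8809 = (σ² + n·σ₀²)/(σ₀²σ²) = 152376.6542/(11601.4441·1557.8809); posterior variance σₙ² = σ₀²σ²/(σ² + n·σ₀²) = 11601.4441·1557.8809/152376.6542 = 118.611793.
Posterior SD = √σₙ² = √(11601.4441·1557.8809/152376.6542) = 10.8909.

10.8909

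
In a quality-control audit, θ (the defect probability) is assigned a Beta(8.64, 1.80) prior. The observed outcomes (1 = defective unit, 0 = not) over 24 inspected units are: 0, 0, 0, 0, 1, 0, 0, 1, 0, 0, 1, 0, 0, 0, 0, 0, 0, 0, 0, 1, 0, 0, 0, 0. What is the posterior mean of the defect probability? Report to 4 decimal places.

0.3670

The Beta prior is conjugate to a Binomial/Bernoulli likelihood; the update adds successes to α and failures to β.
Posterior: Beta(α+k, β+n−k) = Beta(8.64+4, 1.80+20) = Beta(12.64, 21.80).
Posterior mean = α/(α+β) = 12.64/34.44 = 0.3670.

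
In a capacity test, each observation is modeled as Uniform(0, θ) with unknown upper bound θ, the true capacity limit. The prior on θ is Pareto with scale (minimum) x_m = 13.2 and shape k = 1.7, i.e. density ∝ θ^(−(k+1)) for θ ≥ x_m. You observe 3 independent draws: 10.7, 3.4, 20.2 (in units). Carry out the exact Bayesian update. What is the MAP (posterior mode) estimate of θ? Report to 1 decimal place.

A Pareto(scale x_m, shape k) prior on the upper bound θ of Uniform(0, θ) is conjugate: posterior is Pareto(max(x_m, max xᵢ), k + n).
Sample maximum = 20.2; prior scale x_m = 13.2 → posterior scale = max = 20.2.
Posterior shape = 1.7 + 3 = 4.7.
The Pareto density is decreasing on [x_m, ∞), so the mode is x_m = 20.2.

20.2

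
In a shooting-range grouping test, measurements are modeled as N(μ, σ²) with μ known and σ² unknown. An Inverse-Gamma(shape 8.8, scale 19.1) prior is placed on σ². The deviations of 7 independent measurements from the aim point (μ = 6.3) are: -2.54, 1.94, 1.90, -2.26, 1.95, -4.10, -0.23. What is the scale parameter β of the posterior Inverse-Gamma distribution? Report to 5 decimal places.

38.89910

With known mean μ and an Inverse-Gamma(α, β) prior on σ², the Normal likelihood is conjugate: posterior is Inv-Gamma(α + n/2, β + Σ(xᵢ−μ)²/2).
Σ(xᵢ−μ)² = (-2.54)² + (1.94)² + (1.90)² + (-2.26)² + (1.95)² + (-4.10)² + (-0.23)² = 39.5982.
Posterior: Inv-Gamma(8.8 + 7/2, 19.1 + 39.5982/2) = Inv-Gamma(12.30, 38.89910).
Posterior β = 38.89910.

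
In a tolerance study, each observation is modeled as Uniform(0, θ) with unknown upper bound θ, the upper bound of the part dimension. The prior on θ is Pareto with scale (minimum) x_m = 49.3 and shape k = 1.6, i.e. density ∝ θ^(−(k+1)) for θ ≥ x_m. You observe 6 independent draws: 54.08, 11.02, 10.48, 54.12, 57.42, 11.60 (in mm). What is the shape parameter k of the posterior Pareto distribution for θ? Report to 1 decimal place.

A Pareto(scale x_m, shape k) prior on the upper bound θ of Uniform(0, θ) is conjugate: posterior is Pareto(max(x_m, max xᵢ), k + n).
Sample maximum = 57.42; prior scale x_m = 49.3 → posterior scale = max = 57.42.
Posterior shape = 1.6 + 6 = 7.6.
Posterior shape k = 7.6.

7.6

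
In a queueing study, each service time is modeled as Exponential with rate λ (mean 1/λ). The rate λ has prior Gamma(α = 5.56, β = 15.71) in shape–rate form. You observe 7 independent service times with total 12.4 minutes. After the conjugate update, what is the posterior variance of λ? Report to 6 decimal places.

0.015895

With a Gamma(shape α, rate β) prior on the exponential rate λ, the posterior after n observations with total T = Σxᵢ is Gamma(α+n, β+T).
Posterior: Gamma(5.56+7, 15.71+12.4) = Gamma(12.56, 28.11).
Var = α/β² = 0.015895.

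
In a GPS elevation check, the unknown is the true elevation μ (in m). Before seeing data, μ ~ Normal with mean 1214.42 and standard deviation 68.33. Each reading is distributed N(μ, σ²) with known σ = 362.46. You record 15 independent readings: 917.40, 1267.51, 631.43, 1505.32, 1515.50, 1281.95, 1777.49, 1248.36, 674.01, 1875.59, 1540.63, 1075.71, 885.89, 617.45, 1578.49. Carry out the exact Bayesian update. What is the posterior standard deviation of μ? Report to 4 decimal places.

55.1860

For Normal data with known variance σ², a Normal(μ₀, σ₀²) prior on μ is conjugate. Posterior precision = 1/σ₀² + n/σ²; posterior mean is the precision-weighted average of μ₀ and x̄.
σ₀² = 68.33² = 4668.9889, σ² = 362.46² = 131377.2516; σ² + n·σ₀² = 131377.2516 + 15·4668.9889 = 201412.0851.
Posterior precision = 1/σ₀² + n/σ² = 1/4668.9889 + 15/131377.2516 = (σ² + n·σ₀²)/(σ₀²σ²) = 201412.0851/(4668.9889·131377.2516); posterior variance σₙ² = σ₀²σ²/(σ² + n·σ₀²) = 4668.9889·131377.2516/201412.0851 = 3045.492177.
Posterior SD = √σₙ² = √(4668.9889·131377.2516/201412.0851) = 55.1860.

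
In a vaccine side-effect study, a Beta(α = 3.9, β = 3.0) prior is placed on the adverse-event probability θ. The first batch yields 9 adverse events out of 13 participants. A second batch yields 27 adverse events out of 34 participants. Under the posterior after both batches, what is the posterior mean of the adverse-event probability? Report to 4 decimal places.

The Beta prior is conjugate to a Binomial/Bernoulli likelihood; the update adds successes to α and failures to β.
After batch 1: Beta(3.9+9, 3.0+4) = Beta(12.9, 7.0).
After batch 2: Beta(12.9+27, 7.0+7) = Beta(39.9, 14.0).
Posterior mean = α/(α+β) = 39.9/53.9 = 0.7403.

0.7403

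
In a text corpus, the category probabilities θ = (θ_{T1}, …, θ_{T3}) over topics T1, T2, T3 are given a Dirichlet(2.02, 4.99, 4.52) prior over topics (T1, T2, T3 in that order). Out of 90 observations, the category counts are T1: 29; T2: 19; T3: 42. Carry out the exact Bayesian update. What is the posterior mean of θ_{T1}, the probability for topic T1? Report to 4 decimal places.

The Dirichlet prior is conjugate to the Multinomial likelihood: each posterior αⱼ = prior αⱼ + observed count nⱼ.
Posterior concentration: (31.02, 23.99, 46.52), total = 101.53.
E[θ_{T1}|data] = α_{T1}/Σα = 31.02/101.53 = 0.3055.

0.3055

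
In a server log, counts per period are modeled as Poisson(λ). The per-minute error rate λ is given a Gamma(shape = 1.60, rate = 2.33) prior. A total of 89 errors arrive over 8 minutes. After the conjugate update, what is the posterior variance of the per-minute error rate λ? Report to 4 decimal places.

With a Gamma(shape α, rate β) prior, the Poisson likelihood is conjugate: the posterior is Gamma(α + ΣXᵢ, β + n).
Posterior: Gamma(α+S, β+n) = Gamma(1.60+89, 2.33+8) = Gamma(90.60, 10.33).
Var = α/β² = 90.60/10.33² = 0.8490.

0.8490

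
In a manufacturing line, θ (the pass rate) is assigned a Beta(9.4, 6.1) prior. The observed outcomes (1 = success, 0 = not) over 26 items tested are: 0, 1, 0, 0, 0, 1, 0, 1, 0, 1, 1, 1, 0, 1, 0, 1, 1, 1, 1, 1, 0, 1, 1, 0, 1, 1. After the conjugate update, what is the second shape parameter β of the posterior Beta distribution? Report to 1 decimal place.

The Beta prior is conjugate to a Binomial/Bernoulli likelihood; the update adds successes to α and failures to β.
Posterior: Beta(α+k, β+n−k) = Beta(9.4+16, 6.1+10) = Beta(25.4, 16.1).
Posterior β = 16.1.

16.1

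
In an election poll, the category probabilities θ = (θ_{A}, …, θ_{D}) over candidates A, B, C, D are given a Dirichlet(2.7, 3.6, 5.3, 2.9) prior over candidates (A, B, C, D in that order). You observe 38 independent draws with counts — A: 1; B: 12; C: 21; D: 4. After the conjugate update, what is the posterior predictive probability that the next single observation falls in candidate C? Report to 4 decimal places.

The Dirichlet prior is conjugate to the Multinomial likelihood: each posterior αⱼ = prior αⱼ + observed count nⱼ.
Posterior concentration: (3.7, 15.6, 26.3, 6.9), total = 52.5.
P(next = C | data) = α_{C}/Σα = 0.5010.

0.5010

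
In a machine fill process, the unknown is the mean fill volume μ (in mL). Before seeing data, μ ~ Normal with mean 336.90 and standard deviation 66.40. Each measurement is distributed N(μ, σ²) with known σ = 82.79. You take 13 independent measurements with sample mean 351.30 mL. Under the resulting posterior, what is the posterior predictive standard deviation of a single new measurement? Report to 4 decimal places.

85.5869

For Normal data with known variance σ², a Normal(μ₀, σ₀²) prior on μ is conjugate. Posterior precision = 1/σ₀² + n/σ²; posterior mean is the precision-weighted average of μ₀ and x̄.
σ₀² = 66.40² = 4408.96, σ² = 82.79² = 6854.1841; σ² + n·σ₀² = 6854.1841 + 13·4408.96 = 64170.6641.
Posterior precision = 1/σ₀² + n/σ² = 1/4408.96 + 13/6854.1841 = (σ² + n·σ₀²)/(σ₀²σ²) = 64170.6641/(4408.96·6854.1841); posterior variance σₙ² = σ₀²σ²/(σ² + n·σ₀²) = 4408.96·6854.1841/64170.6641 = 470.928951.
Predictive variance for one new observation = σₙ² + σ² = 4408.96·6854.1841/64170.6641 + 6854.1841 = σ²·(σ₀² + 64170.6641)/64170.6641 = 6854.1841·68579.6241/64170.6641 = 7325.113051; SD = √(6854.1841·68579.6241/64170.6641) = 85.5869.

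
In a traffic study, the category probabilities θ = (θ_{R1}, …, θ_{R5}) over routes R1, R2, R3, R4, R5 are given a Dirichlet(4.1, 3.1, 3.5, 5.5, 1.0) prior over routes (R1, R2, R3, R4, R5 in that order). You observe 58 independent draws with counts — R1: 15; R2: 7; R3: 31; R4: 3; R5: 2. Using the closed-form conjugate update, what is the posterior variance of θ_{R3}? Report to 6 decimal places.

The Dirichlet prior is conjugate to the Multinomial likelihood: each posterior αⱼ = prior αⱼ + observed count nⱼ.
Posterior concentration: (19.1, 10.1, 34.5, 8.5, 3.0), total = 75.2.
Var[θ_j] = α_j(Σα−α_j)/((Σα)²(Σα+1)) = 34.5·40.7/(75.2²·76.2) = 0.003259.

0.003259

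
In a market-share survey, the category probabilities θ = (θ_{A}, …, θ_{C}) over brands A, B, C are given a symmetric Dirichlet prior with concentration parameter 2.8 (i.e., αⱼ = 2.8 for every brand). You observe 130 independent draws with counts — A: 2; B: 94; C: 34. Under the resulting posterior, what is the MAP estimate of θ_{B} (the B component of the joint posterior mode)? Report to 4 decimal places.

0.7075

The Dirichlet prior is conjugate to the Multinomial likelihood: each posterior αⱼ = prior αⱼ + observed count nⱼ.
Posterior concentration: (4.8, 96.8, 36.8), total = 138.4.
Joint mode component: (α_{B}−1)/(Σα−K) = 95.8/135.4 = 0.7075.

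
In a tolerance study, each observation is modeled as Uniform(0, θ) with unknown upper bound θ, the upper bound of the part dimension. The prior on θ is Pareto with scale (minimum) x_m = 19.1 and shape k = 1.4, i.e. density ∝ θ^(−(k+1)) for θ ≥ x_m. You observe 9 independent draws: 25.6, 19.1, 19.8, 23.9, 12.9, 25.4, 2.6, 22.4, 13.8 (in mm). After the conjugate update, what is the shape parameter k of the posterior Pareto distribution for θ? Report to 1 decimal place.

10.4

A Pareto(scale x_m, shape k) prior on the upper bound θ of Uniform(0, θ) is conjugate: posterior is Pareto(max(x_m, max xᵢ), k + n).
Sample maximum = 25.6; prior scale x_m = 19.1 → posterior scale = max = 25.6.
Posterior shape = 1.4 + 9 = 10.4.
Posterior shape k = 10.4.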